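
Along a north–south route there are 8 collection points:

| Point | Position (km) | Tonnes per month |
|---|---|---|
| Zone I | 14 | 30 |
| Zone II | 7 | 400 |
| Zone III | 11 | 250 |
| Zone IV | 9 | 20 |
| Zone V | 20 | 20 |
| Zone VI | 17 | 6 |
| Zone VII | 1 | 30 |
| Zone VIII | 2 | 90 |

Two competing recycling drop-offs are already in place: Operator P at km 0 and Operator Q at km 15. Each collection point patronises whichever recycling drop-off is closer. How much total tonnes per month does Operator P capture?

520

The indifferent point is the midpoint (0+15)/2 = 7.5; collection points left of it (closer to Operator P at 0) go to Operator P, those right go to Operator Q.
  Zone VII at 1 (w=30) → Operator P
  Zone VIII at 2 (w=90) → Operator P
  Zone II at 7 (w=400) → Operator P
  Zone IV at 9 (w=20) → Operator Q
  Zone III at 11 (w=250) → Operator Q
  Zone I at 14 (w=30) → Operator Q
  Zone VI at 17 (w=6) → Operator Q
  Zone V at 20 (w=20) → Operator Q
Operator P captures 520; Operator Q captures 326.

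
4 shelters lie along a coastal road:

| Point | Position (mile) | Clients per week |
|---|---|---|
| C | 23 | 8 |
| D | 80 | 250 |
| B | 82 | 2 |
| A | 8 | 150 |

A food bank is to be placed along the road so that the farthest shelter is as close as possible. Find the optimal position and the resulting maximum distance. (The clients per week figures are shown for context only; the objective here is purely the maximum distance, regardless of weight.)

The 1-center on a line is the midpoint of the two extreme points: leftmost at 8, rightmost at 82.
Optimal location = (8 + 82)/2 = 45; maximum distance = (82 − 8)/2 = 37.

location 45, max distance 37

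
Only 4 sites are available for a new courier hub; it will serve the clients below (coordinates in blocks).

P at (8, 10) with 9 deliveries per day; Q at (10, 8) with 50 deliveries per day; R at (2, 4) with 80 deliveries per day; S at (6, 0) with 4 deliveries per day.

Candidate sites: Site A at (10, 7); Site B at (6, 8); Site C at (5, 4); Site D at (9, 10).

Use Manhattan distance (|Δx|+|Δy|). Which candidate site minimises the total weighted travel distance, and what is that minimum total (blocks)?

Total weighted distance at each candidate:
  Site A (10, 7): total = 1019
  Site B (6, 8): total = 908
  Site C (5, 4): total = 791
  Site D (9, 10): total = 1251
Minimum is at Site C with total 791 blocks.

Site C, total 791 blocks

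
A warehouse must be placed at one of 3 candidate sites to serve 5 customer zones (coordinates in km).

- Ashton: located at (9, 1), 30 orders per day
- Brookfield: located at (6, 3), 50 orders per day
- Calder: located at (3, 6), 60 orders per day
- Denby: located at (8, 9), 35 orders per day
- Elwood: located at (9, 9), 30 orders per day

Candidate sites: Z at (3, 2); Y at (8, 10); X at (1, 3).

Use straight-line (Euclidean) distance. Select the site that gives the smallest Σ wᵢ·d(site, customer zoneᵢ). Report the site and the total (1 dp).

Y, total 1097.3 km

Total weighted distance at each candidate:
  Z (3, 2): total = 1158.3
  Y (8, 10): total = 1097.3
  X (1, 3): total = 1336.4
Minimum is at Y with total 1097.3 km.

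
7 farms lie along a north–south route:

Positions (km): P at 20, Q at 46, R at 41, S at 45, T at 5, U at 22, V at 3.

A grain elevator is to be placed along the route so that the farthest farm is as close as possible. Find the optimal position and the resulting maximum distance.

The 1-center on a line is the midpoint of the two extreme points: leftmost at 3, rightmost at 46.
Optimal location = (3 + 46)/2 = 24.5; maximum distance = (46 − 3)/2 = 21.5.

location 24.5, max distance 21.5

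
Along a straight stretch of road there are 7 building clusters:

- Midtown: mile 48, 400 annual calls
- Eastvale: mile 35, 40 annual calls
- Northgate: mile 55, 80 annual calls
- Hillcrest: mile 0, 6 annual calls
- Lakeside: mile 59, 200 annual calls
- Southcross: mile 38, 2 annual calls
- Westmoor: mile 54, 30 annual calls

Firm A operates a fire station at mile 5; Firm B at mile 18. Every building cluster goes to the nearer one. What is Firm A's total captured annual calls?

6

The indifferent point is the midpoint (5+18)/2 = 11.5; building clusters left of it (closer to Firm A at 5) go to Firm A, those right go to Firm B.
  Hillcrest at 0 (w=6) → Firm A
  Eastvale at 35 (w=40) → Firm B
  Southcross at 38 (w=2) → Firm B
  Midtown at 48 (w=400) → Firm B
  Westmoor at 54 (w=30) → Firm B
  Northgate at 55 (w=80) → Firm B
  Lakeside at 59 (w=200) → Firm B
Firm A captures 6; Firm B captures 752.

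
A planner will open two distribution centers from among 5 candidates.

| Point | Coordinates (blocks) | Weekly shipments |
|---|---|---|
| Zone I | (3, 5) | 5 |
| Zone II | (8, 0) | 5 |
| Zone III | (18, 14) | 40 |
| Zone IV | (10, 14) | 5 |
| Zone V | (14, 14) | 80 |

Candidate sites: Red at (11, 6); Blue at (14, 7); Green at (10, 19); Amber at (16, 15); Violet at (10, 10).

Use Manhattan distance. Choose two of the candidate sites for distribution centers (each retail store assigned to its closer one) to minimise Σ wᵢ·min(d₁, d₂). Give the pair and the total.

Evaluate every pair (each demand assigned to the nearer of the two):
  {Red, Amber}: total = 485
  {Amber, Violet}: total = 500
  {Blue, Amber}: total = 525
  {Green, Amber}: total = 595
  {Red, Blue}: total = 1135
  {Blue, Violet}: total = 1140
  {Blue, Green}: total = 1155
  {Red, Violet}: total = 1230
  {Green, Violet}: total = 1260
  {Red, Green}: total = 1355
Best pair: {Red, Amber} with total 485.

{Red, Amber}, total 485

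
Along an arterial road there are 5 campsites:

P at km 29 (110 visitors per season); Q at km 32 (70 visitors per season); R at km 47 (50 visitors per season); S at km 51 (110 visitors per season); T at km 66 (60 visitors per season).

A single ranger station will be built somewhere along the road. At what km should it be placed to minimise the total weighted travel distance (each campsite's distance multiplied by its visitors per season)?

For a sum of weighted absolute distances on a line, the optimum is the weighted median (not the mean). Total weight W = 400; half-weight = 200.
Sort by position and accumulate weight:
  km 29 (P, w=110) → cum 110
  km 32 (Q, w=70) → cum 180
  km 47 (R, w=50) → cum 230  ≥ 200 → median here
  km 51 (S, w=110) → cum 340
  km 66 (T, w=60) → cum 400
Optimal location: km 47.

x = 47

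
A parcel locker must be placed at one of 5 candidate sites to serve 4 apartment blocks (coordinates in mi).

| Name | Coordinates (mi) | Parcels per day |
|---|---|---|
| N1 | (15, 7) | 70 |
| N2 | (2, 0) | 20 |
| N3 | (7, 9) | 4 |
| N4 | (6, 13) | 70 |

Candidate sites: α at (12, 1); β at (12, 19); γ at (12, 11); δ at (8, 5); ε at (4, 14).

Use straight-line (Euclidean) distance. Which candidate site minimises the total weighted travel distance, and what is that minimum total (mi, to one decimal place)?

γ, total 1111.6 mi

Total weighted distance at each candidate:
  α (12, 1): total = 1647.5
  β (12, 19): total = 1934.0
  γ (12, 11): total = 1111.6
  δ (8, 5): total = 1259.5
  ε (4, 14): total = 1375.4
Minimum is at γ with total 1111.6 mi.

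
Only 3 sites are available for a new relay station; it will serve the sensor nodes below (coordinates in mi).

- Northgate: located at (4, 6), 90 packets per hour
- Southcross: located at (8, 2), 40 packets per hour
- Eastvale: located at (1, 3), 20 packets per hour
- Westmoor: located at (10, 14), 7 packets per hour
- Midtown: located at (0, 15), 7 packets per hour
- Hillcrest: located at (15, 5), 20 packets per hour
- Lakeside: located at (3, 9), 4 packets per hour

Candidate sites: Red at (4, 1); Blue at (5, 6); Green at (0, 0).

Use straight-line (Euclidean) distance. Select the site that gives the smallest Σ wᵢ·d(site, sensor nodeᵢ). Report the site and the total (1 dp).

Blue, total 743.5 mi

Total weighted distance at each candidate:
  Red (4, 1): total = 1155.5
  Blue (5, 6): total = 743.5
  Green (0, 0): total = 1621.7
Minimum is at Blue with total 743.5 mi.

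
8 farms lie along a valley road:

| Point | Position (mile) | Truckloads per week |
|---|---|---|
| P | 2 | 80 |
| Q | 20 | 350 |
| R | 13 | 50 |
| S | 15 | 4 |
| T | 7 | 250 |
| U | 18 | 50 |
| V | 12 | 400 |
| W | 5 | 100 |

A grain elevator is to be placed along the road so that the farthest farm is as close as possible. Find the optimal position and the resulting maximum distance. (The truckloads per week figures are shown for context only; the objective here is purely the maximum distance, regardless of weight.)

location 11, max distance 9

The 1-center on a line is the midpoint of the two extreme points: leftmost at 2, rightmost at 20.
Optimal location = (2 + 20)/2 = 11; maximum distance = (20 − 2)/2 = 9.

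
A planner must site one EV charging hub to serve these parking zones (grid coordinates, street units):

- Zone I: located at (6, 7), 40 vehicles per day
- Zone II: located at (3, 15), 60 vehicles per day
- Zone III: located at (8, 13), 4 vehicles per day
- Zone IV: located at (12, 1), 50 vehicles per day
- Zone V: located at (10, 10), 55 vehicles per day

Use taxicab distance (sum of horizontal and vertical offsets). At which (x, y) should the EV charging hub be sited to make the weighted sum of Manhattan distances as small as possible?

(10, 10)

Manhattan distance separates: Σwᵢ(|x−xᵢ|+|y−yᵢ|) = Σwᵢ|x−xᵢ| + Σwᵢ|y−yᵢ|, so x and y are optimised independently as 1-D weighted medians.
Total weight W = 209; half = 104.5.
x-coordinate, sorted with cumulative weight:
  x=3 (Zone II, w=60) cum 60
  x=6 (Zone I, w=40) cum 100
  x=8 (Zone III, w=4) cum 104
  x=10 (Zone V, w=55) cum 159  ← median
  x=12 (Zone IV, w=50) cum 209
⇒ x* = 10
y-coordinate, sorted with cumulative weight:
  y=1 (Zone IV, w=50) cum 50
  y=7 (Zone I, w=40) cum 90
  y=10 (Zone V, w=55) cum 145  ← median
  y=13 (Zone III, w=4) cum 149
  y=15 (Zone II, w=60) cum 209
⇒ y* = 10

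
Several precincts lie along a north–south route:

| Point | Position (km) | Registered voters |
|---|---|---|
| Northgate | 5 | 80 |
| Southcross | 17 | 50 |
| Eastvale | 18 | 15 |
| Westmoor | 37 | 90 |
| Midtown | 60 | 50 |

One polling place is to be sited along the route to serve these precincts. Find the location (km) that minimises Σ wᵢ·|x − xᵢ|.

x = 18

For a sum of weighted absolute distances on a line, the optimum is the weighted median (not the mean). Total weight W = 285; half-weight = 142.5.
Sort by position and accumulate weight:
  km 5 (Northgate, w=80) → cum 80
  km 17 (Southcross, w=50) → cum 130
  km 18 (Eastvale, w=15) → cum 145  ≥ 142.5 → median here
  km 37 (Westmoor, w=90) → cum 235
  km 60 (Midtown, w=50) → cum 285
Optimal location: km 18.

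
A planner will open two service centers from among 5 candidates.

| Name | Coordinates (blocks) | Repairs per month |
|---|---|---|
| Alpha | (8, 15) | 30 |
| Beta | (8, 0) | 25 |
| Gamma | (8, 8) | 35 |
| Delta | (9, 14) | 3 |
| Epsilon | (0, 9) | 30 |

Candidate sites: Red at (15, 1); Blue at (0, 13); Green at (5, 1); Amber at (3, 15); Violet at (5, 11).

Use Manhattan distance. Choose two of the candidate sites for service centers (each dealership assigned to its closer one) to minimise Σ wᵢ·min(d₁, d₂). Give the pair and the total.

{Green, Violet}, total 751

Evaluate every pair (each demand assigned to the nearer of the two):
  {Green, Violet}: total = 751
  {Red, Violet}: total = 851
  {Green, Amber}: total = 891
  {Blue, Green}: total = 900
  {Blue, Violet}: total = 911
  {Amber, Violet}: total = 941
  {Red, Amber}: total = 1061
  {Red, Blue}: total = 1105
  {Blue, Amber}: total = 1211
  {Red, Green}: total = 1401
Best pair: {Green, Violet} with total 751.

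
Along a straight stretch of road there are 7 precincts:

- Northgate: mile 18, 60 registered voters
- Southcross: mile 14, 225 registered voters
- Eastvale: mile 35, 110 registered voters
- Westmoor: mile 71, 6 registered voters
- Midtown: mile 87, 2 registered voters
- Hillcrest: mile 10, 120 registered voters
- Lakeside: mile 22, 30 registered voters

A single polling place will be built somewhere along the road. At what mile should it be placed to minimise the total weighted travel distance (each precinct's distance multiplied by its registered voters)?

For a sum of weighted absolute distances on a line, the optimum is the weighted median (not the mean). Total weight W = 553; half-weight = 276.5.
Sort by position and accumulate weight:
  mile 10 (Hillcrest, w=120) → cum 120
  mile 14 (Southcross, w=225) → cum 345  ≥ 276.5 → median here
  mile 18 (Northgate, w=60) → cum 405
  mile 22 (Lakeside, w=30) → cum 435
  mile 35 (Eastvale, w=110) → cum 545
  mile 71 (Westmoor, w=6) → cum 551
  mile 87 (Midtown, w=2) → cum 553
Optimal location: mile 14.

x = 14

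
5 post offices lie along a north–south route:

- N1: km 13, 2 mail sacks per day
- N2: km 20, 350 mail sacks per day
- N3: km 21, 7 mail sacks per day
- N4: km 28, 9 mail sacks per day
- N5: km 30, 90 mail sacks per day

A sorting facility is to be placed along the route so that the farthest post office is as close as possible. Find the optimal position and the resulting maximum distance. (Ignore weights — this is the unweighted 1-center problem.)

location 21.5, max distance 8.5

The 1-center on a line is the midpoint of the two extreme points: leftmost at 13, rightmost at 30.
Optimal location = (13 + 30)/2 = 21.5; maximum distance = (30 − 13)/2 = 8.5.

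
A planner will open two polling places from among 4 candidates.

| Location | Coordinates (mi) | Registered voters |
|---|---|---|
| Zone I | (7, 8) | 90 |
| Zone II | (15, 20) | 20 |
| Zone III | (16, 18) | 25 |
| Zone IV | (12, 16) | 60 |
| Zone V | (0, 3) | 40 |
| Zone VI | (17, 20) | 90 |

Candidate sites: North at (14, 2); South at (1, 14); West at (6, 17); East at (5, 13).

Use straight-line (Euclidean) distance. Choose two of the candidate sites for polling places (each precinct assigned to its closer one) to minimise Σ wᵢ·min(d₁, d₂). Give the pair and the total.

{West, East}, total 2764.0

Evaluate every pair (each demand assigned to the nearer of the two):
  {West, East}: total = 2764.0
  {South, West}: total = 3037.6
  {South, East}: total = 3180.0
  {North, East}: total = 3185.4
  {North, West}: total = 3208.5
  {North, South}: total = 4107.0
Best pair: {West, East} with total 2764.0.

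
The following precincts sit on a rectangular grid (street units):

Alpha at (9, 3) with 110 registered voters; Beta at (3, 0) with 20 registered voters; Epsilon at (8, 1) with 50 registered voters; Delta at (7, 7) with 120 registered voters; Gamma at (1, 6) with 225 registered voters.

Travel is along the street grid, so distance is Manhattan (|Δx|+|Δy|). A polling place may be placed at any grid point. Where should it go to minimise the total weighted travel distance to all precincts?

(7, 6)

Manhattan distance separates: Σwᵢ(|x−xᵢ|+|y−yᵢ|) = Σwᵢ|x−xᵢ| + Σwᵢ|y−yᵢ|, so x and y are optimised independently as 1-D weighted medians.
Total weight W = 525; half = 262.5.
x-coordinate, sorted with cumulative weight:
  x=1 (Gamma, w=225) cum 225
  x=3 (Beta, w=20) cum 245
  x=7 (Delta, w=120) cum 365  ← median
  x=8 (Epsilon, w=50) cum 415
  x=9 (Alpha, w=110) cum 525
⇒ x* = 7
y-coordinate, sorted with cumulative weight:
  y=0 (Beta, w=20) cum 20
  y=1 (Epsilon, w=50) cum 70
  y=3 (Alpha, w=110) cum 180
  y=6 (Gamma, w=225) cum 405  ← median
  y=7 (Delta, w=120) cum 525
⇒ y* = 6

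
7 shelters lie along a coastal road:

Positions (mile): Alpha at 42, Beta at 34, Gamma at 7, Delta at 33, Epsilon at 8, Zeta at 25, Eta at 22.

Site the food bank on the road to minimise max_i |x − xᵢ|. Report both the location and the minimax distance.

The 1-center on a line is the midpoint of the two extreme points: leftmost at 7, rightmost at 42.
Optimal location = (7 + 42)/2 = 24.5; maximum distance = (42 − 7)/2 = 17.5.

location 24.5, max distance 17.5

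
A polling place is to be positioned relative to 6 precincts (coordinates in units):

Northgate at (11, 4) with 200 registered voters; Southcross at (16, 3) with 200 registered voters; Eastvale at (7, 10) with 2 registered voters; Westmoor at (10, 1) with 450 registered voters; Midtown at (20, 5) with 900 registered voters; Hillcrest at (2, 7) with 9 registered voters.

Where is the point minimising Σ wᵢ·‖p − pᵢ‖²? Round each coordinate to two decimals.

The minimiser of Σwᵢ‖p−pᵢ‖² is the weighted centroid p* = (Σwᵢpᵢ)/(Σwᵢ).
Σwᵢ = 1761.
Σwᵢxᵢ = 200·11 + 200·16 + 2·7 + 450·10 + 900·20 + 9·2 = 27932.
Σwᵢyᵢ = 200·4 + 200·3 + 2·10 + 450·1 + 900·5 + 9·7 = 6433.
x* = 27932/1761 = 15.86, y* = 6433/1761 = 3.65.

(15.86, 3.65)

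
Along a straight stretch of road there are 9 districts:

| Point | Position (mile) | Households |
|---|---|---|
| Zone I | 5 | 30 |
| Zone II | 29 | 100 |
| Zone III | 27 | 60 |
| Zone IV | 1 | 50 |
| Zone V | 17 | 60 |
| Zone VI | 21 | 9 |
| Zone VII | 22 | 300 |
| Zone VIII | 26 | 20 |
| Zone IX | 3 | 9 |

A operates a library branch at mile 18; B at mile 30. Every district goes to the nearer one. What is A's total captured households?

458

The indifferent point is the midpoint (18+30)/2 = 24; districts left of it (closer to A at 18) go to A, those right go to B.
  Zone IV at 1 (w=50) → A
  Zone IX at 3 (w=9) → A
  Zone I at 5 (w=30) → A
  Zone V at 17 (w=60) → A
  Zone VI at 21 (w=9) → A
  Zone VII at 22 (w=300) → A
  Zone VIII at 26 (w=20) → B
  Zone III at 27 (w=60) → B
  Zone II at 29 (w=100) → B
A captures 458; B captures 180.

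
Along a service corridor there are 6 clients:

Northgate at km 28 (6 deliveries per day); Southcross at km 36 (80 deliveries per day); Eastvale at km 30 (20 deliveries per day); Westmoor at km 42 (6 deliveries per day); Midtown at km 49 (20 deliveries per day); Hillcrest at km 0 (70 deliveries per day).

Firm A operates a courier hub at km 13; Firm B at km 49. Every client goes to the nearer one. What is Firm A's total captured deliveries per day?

96

The indifferent point is the midpoint (13+49)/2 = 31; clients left of it (closer to Firm A at 13) go to Firm A, those right go to Firm B.
  Hillcrest at 0 (w=70) → Firm A
  Northgate at 28 (w=6) → Firm A
  Eastvale at 30 (w=20) → Firm A
  Southcross at 36 (w=80) → Firm B
  Westmoor at 42 (w=6) → Firm B
  Midtown at 49 (w=20) → Firm B
Firm A captures 96; Firm B captures 106.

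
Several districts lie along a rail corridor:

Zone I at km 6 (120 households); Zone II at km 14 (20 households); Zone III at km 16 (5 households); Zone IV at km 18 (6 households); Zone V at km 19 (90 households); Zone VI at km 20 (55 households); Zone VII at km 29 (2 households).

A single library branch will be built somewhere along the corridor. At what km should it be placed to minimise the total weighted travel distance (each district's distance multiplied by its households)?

For a sum of weighted absolute distances on a line, the optimum is the weighted median (not the mean). Total weight W = 298; half-weight = 149.
Sort by position and accumulate weight:
  km 6 (Zone I, w=120) → cum 120
  km 14 (Zone II, w=20) → cum 140
  km 16 (Zone III, w=5) → cum 145
  km 18 (Zone IV, w=6) → cum 151  ≥ 149 → median here
  km 19 (Zone V, w=90) → cum 241
  km 20 (Zone VI, w=55) → cum 296
  km 29 (Zone VII, w=2) → cum 298
Optimal location: km 18.

x = 18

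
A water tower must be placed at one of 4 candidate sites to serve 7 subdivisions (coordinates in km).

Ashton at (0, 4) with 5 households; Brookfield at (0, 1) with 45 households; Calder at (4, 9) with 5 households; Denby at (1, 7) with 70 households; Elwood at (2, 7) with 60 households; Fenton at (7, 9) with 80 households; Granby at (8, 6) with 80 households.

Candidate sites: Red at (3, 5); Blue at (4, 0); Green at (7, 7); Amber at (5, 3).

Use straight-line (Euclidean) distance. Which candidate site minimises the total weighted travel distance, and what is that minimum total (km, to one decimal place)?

Red, total 1454.1 km

Total weighted distance at each candidate:
  Red (3, 5): total = 1454.1
  Blue (4, 0): total = 2564.6
  Green (7, 7): total = 1464.1
  Amber (5, 3): total = 1839.6
Minimum is at Red with total 1454.1 km.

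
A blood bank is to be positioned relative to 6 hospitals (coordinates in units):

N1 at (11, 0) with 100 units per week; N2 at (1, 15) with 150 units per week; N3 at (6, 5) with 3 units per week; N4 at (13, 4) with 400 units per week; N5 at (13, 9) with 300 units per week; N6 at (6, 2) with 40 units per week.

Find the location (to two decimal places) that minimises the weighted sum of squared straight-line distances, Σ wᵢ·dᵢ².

(10.68, 6.69)

The minimiser of Σwᵢ‖p−pᵢ‖² is the weighted centroid p* = (Σwᵢpᵢ)/(Σwᵢ).
Σwᵢ = 993.
Σwᵢxᵢ = 100·11 + 150·1 + 3·6 + 400·13 + 300·13 + 40·6 = 10608.
Σwᵢyᵢ = 100·0 + 150·15 + 3·5 + 400·4 + 300·9 + 40·2 = 6645.
x* = 10608/993 = 10.68, y* = 6645/993 = 6.69.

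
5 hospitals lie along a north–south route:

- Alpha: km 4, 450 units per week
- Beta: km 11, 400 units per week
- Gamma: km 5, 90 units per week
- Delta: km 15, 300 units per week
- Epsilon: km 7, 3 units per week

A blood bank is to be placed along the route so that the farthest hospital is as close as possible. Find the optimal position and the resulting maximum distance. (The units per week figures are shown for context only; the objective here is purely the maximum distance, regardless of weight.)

The 1-center on a line is the midpoint of the two extreme points: leftmost at 4, rightmost at 15.
Optimal location = (4 + 15)/2 = 9.5; maximum distance = (15 − 4)/2 = 5.5.

location 9.5, max distance 5.5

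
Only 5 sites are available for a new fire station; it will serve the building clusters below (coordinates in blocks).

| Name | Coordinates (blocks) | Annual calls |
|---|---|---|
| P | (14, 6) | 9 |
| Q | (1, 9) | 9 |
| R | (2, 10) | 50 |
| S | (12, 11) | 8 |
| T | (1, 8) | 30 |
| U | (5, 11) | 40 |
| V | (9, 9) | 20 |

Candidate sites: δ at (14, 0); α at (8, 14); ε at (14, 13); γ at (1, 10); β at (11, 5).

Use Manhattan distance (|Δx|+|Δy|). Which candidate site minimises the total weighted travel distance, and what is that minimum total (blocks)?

Total weighted distance at each candidate:
  δ (14, 0): total = 3166
  α (8, 14): total = 1540
  ε (14, 13): total = 2158
  γ (1, 10): total = 748
  β (11, 5): total = 1908
Minimum is at γ with total 748 blocks.

γ, total 748 blocks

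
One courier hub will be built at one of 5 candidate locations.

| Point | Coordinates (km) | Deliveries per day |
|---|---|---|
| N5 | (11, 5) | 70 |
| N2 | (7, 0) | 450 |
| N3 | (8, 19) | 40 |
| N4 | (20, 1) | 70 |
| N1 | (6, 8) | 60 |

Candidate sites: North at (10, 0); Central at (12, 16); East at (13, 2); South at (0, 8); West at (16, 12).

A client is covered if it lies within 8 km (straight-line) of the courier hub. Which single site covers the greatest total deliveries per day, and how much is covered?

East, covering 590

Coverage radius r = 8 km; a point is covered iff (Δx)²+(Δy)² ≤ 8² = 64.
  North (10, 0): covers {N5, N2} → 520
  Central (12, 16): covers {N3} → 40
  East (13, 2): covers {N5, N2, N4} → 590
  South (0, 8): covers {N1} → 60
  West (16, 12): covers {none} → 0
Maximum coverage at East: 590 deliveries per day.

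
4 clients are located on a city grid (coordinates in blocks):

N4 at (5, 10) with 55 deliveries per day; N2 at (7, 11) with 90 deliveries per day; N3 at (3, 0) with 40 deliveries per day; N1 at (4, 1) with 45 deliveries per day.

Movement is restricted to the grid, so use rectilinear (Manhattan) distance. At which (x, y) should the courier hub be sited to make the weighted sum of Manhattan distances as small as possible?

(5, 10)

Manhattan distance separates: Σwᵢ(|x−xᵢ|+|y−yᵢ|) = Σwᵢ|x−xᵢ| + Σwᵢ|y−yᵢ|, so x and y are optimised independently as 1-D weighted medians.
Total weight W = 230; half = 115.
x-coordinate, sorted with cumulative weight:
  x=3 (N3, w=40) cum 40
  x=4 (N1, w=45) cum 85
  x=5 (N4, w=55) cum 140  ← median
  x=7 (N2, w=90) cum 230
⇒ x* = 5
y-coordinate, sorted with cumulative weight:
  y=0 (N3, w=40) cum 40
  y=1 (N1, w=45) cum 85
  y=10 (N4, w=55) cum 140  ← median
  y=11 (N2, w=90) cum 230
⇒ y* = 10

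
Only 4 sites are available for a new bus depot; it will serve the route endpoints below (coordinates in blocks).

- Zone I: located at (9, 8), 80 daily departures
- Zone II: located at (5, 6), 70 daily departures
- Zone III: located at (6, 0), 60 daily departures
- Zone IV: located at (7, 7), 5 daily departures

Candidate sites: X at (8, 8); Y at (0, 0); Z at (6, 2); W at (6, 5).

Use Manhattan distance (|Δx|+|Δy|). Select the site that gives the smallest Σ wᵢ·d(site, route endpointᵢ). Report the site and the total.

W, total 935 blocks

Total weighted distance at each candidate:
  X (8, 8): total = 1040
  Y (0, 0): total = 2560
  Z (6, 2): total = 1220
  W (6, 5): total = 935
Minimum is at W with total 935 blocks.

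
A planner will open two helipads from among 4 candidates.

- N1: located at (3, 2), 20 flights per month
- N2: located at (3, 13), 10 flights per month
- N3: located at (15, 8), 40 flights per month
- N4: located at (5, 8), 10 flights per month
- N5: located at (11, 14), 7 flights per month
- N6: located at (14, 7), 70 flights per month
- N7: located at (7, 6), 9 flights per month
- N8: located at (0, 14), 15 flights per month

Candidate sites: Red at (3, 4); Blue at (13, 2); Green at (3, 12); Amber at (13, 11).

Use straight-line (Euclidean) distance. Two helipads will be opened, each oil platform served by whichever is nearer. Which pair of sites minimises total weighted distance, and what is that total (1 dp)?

{Red, Amber}, total 829.7

Evaluate every pair (each demand assigned to the nearer of the two):
  {Red, Amber}: total = 829.7
  {Green, Amber}: total = 831.8
  {Blue, Green}: total = 1041.3
  {Red, Blue}: total = 1066.6
  {Blue, Amber}: total = 1110.5
  {Red, Green}: total = 1550.9
Best pair: {Red, Amber} with total 829.7.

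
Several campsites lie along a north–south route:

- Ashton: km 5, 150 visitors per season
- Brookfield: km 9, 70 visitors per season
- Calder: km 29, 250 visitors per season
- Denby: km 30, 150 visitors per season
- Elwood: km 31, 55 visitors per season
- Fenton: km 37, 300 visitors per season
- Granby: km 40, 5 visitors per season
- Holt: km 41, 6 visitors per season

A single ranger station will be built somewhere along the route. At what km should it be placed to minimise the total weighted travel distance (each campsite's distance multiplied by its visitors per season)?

For a sum of weighted absolute distances on a line, the optimum is the weighted median (not the mean). Total weight W = 986; half-weight = 493.
Sort by position and accumulate weight:
  km 5 (Ashton, w=150) → cum 150
  km 9 (Brookfield, w=70) → cum 220
  km 29 (Calder, w=250) → cum 470
  km 30 (Denby, w=150) → cum 620  ≥ 493 → median here
  km 31 (Elwood, w=55) → cum 675
  km 37 (Fenton, w=300) → cum 975
  km 40 (Granby, w=5) → cum 980
  km 41 (Holt, w=6) → cum 986
Optimal location: km 30.

x = 30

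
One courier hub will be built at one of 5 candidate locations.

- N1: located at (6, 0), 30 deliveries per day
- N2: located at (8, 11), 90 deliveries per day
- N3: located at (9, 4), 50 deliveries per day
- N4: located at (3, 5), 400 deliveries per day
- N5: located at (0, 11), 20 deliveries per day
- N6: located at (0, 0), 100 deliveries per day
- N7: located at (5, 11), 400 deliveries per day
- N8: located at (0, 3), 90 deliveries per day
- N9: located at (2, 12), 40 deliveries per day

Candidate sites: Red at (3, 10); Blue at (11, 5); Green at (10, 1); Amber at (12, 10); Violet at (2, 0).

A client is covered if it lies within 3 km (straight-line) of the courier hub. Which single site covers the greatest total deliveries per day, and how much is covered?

Coverage radius r = 3 km; a point is covered iff (Δx)²+(Δy)² ≤ 3² = 9.
  Red (3, 10): covers {N7, N9} → 440
  Blue (11, 5): covers {N3} → 50
  Green (10, 1): covers {none} → 0
  Amber (12, 10): covers {none} → 0
  Violet (2, 0): covers {N6} → 100
Maximum coverage at Red: 440 deliveries per day.

Red, covering 440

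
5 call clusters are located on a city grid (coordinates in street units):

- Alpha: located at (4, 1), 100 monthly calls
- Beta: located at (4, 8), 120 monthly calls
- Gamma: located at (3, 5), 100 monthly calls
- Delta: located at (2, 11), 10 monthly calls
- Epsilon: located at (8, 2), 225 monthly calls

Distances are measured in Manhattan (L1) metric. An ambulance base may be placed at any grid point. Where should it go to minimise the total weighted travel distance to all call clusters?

Manhattan distance separates: Σwᵢ(|x−xᵢ|+|y−yᵢ|) = Σwᵢ|x−xᵢ| + Σwᵢ|y−yᵢ|, so x and y are optimised independently as 1-D weighted medians.
Total weight W = 555; half = 277.5.
x-coordinate, sorted with cumulative weight:
  x=2 (Delta, w=10) cum 10
  x=3 (Gamma, w=100) cum 110
  x=4 (Alpha, w=100) cum 210
  x=4 (Beta, w=120) cum 330  ← median
  x=8 (Epsilon, w=225) cum 555
⇒ x* = 4
y-coordinate, sorted with cumulative weight:
  y=1 (Alpha, w=100) cum 100
  y=2 (Epsilon, w=225) cum 325  ← median
  y=5 (Gamma, w=100) cum 425
  y=8 (Beta, w=120) cum 545
  y=11 (Delta, w=10) cum 555
⇒ y* = 2

(4, 2)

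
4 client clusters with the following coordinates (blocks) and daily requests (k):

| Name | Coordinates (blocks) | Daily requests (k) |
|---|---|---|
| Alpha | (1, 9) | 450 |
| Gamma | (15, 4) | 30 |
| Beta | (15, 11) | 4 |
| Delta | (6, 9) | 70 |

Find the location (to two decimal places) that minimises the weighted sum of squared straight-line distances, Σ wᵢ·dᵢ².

The minimiser of Σwᵢ‖p−pᵢ‖² is the weighted centroid p* = (Σwᵢpᵢ)/(Σwᵢ).
Σwᵢ = 554.
Σwᵢxᵢ = 450·1 + 30·15 + 4·15 + 70·6 = 1380.
Σwᵢyᵢ = 450·9 + 30·4 + 4·11 + 70·9 = 4844.
x* = 1380/554 = 2.49, y* = 4844/554 = 8.74.

(2.49, 8.74)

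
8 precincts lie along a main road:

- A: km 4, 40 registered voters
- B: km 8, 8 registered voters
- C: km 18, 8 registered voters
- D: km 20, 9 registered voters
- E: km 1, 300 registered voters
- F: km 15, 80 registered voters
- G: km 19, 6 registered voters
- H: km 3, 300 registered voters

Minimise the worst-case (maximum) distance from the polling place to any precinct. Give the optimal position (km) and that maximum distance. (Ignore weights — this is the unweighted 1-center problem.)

location 10.5, max distance 9.5

The 1-center on a line is the midpoint of the two extreme points: leftmost at 1, rightmost at 20.
Optimal location = (1 + 20)/2 = 10.5; maximum distance = (20 − 1)/2 = 9.5.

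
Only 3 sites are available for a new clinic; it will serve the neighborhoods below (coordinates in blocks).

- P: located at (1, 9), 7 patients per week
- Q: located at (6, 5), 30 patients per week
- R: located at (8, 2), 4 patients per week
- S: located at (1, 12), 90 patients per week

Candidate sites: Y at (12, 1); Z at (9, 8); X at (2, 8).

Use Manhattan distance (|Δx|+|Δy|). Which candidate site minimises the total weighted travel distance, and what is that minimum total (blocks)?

Total weighted distance at each candidate:
  Y (12, 1): total = 2433
  Z (9, 8): total = 1351
  X (2, 8): total = 722
Minimum is at X with total 722 blocks.

X, total 722 blocks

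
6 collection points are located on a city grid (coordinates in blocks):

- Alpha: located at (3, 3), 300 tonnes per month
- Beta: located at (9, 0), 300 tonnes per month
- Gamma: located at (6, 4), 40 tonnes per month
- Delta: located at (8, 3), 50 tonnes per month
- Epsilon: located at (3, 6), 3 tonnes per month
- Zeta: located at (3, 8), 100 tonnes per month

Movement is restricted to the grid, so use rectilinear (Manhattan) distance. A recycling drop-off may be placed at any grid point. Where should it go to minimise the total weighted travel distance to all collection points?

(3, 3)

Manhattan distance separates: Σwᵢ(|x−xᵢ|+|y−yᵢ|) = Σwᵢ|x−xᵢ| + Σwᵢ|y−yᵢ|, so x and y are optimised independently as 1-D weighted medians.
Total weight W = 793; half = 396.5.
x-coordinate, sorted with cumulative weight:
  x=3 (Alpha, w=300) cum 300
  x=3 (Epsilon, w=3) cum 303
  x=3 (Zeta, w=100) cum 403  ← median
  x=6 (Gamma, w=40) cum 443
  x=8 (Delta, w=50) cum 493
  x=9 (Beta, w=300) cum 793
⇒ x* = 3
y-coordinate, sorted with cumulative weight:
  y=0 (Beta, w=300) cum 300
  y=3 (Alpha, w=300) cum 600  ← median
  y=3 (Delta, w=50) cum 650
  y=4 (Gamma, w=40) cum 690
  y=6 (Epsilon, w=3) cum 693
  y=8 (Zeta, w=100) cum 793
⇒ y* = 3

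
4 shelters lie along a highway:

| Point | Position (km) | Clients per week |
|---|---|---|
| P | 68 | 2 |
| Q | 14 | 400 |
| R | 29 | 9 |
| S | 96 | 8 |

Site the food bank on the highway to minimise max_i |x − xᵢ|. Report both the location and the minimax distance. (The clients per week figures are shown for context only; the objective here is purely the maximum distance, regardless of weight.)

location 55, max distance 41

The 1-center on a line is the midpoint of the two extreme points: leftmost at 14, rightmost at 96.
Optimal location = (14 + 96)/2 = 55; maximum distance = (96 − 14)/2 = 41.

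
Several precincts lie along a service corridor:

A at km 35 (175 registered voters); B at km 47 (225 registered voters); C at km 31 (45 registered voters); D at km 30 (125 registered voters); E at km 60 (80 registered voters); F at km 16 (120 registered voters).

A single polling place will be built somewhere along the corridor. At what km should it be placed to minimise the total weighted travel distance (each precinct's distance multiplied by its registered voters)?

For a sum of weighted absolute distances on a line, the optimum is the weighted median (not the mean). Total weight W = 770; half-weight = 385.
Sort by position and accumulate weight:
  km 16 (F, w=120) → cum 120
  km 30 (D, w=125) → cum 245
  km 31 (C, w=45) → cum 290
  km 35 (A, w=175) → cum 465  ≥ 385 → median here
  km 47 (B, w=225) → cum 690
  km 60 (E, w=80) → cum 770
Optimal location: km 35.

x = 35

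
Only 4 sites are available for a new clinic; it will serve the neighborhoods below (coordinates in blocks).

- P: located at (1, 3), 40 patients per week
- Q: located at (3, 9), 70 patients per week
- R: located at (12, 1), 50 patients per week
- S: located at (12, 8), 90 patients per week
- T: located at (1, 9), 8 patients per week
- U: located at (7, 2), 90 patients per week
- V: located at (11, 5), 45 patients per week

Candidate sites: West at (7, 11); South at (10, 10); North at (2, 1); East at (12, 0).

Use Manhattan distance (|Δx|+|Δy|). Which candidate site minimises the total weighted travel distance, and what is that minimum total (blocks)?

South, total 3450 blocks

Total weighted distance at each candidate:
  West (7, 11): total = 3774
  South (10, 10): total = 3450
  North (2, 1): total = 3977
  East (12, 0): total = 3650
Minimum is at South with total 3450 blocks.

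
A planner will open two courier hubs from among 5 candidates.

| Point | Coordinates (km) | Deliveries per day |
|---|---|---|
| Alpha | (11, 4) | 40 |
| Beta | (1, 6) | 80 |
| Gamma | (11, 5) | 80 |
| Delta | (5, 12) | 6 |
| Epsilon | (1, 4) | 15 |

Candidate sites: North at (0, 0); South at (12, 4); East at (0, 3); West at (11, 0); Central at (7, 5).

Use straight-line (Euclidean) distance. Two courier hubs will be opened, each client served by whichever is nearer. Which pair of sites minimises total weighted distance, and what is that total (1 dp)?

{South, East}, total 489.1

Evaluate every pair (each demand assigned to the nearer of the two):
  {South, East}: total = 489.1
  {North, South}: total = 765.4
  {South, Central}: total = 774.7
  {East, Central}: total = 802.8
  {East, West}: total = 896.0
  {North, Central}: total = 1077.1
  {West, Central}: total = 1101.5
  {North, West}: total = 1186.5
  {South, West}: total = 1272.9
  {North, East}: total = 1672.2
Best pair: {South, East} with total 489.1.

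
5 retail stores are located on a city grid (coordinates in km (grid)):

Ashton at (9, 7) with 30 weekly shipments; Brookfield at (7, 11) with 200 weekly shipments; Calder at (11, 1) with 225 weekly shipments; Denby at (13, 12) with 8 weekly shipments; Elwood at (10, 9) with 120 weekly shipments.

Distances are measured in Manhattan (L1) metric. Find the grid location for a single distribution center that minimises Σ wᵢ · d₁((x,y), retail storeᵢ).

(10, 9)

Manhattan distance separates: Σwᵢ(|x−xᵢ|+|y−yᵢ|) = Σwᵢ|x−xᵢ| + Σwᵢ|y−yᵢ|, so x and y are optimised independently as 1-D weighted medians.
Total weight W = 583; half = 291.5.
x-coordinate, sorted with cumulative weight:
  x=7 (Brookfield, w=200) cum 200
  x=9 (Ashton, w=30) cum 230
  x=10 (Elwood, w=120) cum 350  ← median
  x=11 (Calder, w=225) cum 575
  x=13 (Denby, w=8) cum 583
⇒ x* = 10
y-coordinate, sorted with cumulative weight:
  y=1 (Calder, w=225) cum 225
  y=7 (Ashton, w=30) cum 255
  y=9 (Elwood, w=120) cum 375  ← median
  y=11 (Brookfield, w=200) cum 575
  y=12 (Denby, w=8) cum 583
⇒ y* = 9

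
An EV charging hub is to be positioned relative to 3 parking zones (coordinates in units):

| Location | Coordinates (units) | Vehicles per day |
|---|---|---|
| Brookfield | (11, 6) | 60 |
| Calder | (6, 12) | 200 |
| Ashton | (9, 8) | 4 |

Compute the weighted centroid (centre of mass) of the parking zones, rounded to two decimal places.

The minimiser of Σwᵢ‖p−pᵢ‖² is the weighted centroid p* = (Σwᵢpᵢ)/(Σwᵢ).
Σwᵢ = 264.
Σwᵢxᵢ = 60·11 + 200·6 + 4·9 = 1896.
Σwᵢyᵢ = 60·6 + 200·12 + 4·8 = 2792.
x* = 1896/264 = 7.18, y* = 2792/264 = 10.58.

(7.18, 10.58)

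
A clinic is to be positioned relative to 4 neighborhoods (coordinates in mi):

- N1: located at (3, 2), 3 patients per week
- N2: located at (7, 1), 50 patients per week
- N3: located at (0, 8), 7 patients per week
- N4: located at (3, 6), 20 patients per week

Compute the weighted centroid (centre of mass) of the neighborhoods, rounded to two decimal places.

The minimiser of Σwᵢ‖p−pᵢ‖² is the weighted centroid p* = (Σwᵢpᵢ)/(Σwᵢ).
Σwᵢ = 80.
Σwᵢxᵢ = 3·3 + 50·7 + 7·0 + 20·3 = 419.
Σwᵢyᵢ = 3·2 + 50·1 + 7·8 + 20·6 = 232.
x* = 419/80 = 5.24, y* = 232/80 = 2.90.

(5.24, 2.90)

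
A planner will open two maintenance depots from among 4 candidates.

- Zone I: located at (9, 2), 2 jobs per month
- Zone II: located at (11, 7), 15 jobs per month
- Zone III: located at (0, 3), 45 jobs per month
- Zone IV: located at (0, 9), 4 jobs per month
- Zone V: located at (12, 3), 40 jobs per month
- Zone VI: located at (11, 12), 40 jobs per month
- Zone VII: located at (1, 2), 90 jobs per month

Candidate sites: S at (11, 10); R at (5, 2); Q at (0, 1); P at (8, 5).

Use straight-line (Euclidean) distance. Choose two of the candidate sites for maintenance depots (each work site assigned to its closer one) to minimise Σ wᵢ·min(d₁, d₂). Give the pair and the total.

Evaluate every pair (each demand assigned to the nearer of the two):
  {S, Q}: total = 673.6
  {Q, P}: total = 793.2
  {S, R}: total = 1039.7
  {R, Q}: total = 1123.8
  {R, P}: total = 1167.8
  {S, P}: total = 1402.5
Best pair: {S, Q} with total 673.6.

{S, Q}, total 673.6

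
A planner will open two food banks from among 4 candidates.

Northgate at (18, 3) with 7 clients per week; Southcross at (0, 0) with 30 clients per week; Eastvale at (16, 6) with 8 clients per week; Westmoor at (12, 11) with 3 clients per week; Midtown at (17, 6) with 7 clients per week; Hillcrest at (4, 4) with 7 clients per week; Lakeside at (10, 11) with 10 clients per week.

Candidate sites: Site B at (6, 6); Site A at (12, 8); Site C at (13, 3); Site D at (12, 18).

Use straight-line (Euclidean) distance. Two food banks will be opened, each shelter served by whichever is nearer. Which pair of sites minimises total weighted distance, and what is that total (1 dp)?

Evaluate every pair (each demand assigned to the nearer of the two):
  {Site B, Site A}: total = 447.6
  {Site B, Site C}: total = 465.8
  {Site B, Site D}: total = 603.0
  {Site A, Site C}: total = 611.9
  {Site C, Site D}: total = 661.4
  {Site A, Site D}: total = 668.5
Best pair: {Site B, Site A} with total 447.6.

{Site B, Site A}, total 447.6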